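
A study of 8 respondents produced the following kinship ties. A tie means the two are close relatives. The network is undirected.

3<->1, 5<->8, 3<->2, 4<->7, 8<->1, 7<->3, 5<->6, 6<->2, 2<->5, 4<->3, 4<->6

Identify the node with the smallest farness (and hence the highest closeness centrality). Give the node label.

3

Farness (sum of distances to all others) for each node — 1:13, 2:11, 3:10, 4:12, 5:12, 6:12, 7:14, 8:14.
The smallest farness is 10, for 3, so 3 has the highest closeness.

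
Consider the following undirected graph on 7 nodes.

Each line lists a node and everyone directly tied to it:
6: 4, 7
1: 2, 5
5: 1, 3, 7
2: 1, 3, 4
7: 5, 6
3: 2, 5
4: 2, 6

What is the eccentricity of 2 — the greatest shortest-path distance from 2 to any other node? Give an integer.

3

Distances from 2: 1:1, 3:1, 4:1, 5:2, 6:2, 7:3.
The largest is 3 (to 7), so the eccentricity of 2 is 3.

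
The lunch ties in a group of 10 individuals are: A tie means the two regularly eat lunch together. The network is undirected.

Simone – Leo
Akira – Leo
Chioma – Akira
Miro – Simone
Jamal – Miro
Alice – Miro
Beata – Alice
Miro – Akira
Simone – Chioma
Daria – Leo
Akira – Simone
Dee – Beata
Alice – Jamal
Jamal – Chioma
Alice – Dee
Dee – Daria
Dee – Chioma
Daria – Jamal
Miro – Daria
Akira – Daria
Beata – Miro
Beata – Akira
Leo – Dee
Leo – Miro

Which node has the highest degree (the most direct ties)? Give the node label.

Degrees — Akira:6, Alice:4, Beata:4, Chioma:4, Daria:5, Dee:5, Jamal:4, Leo:5, Miro:7, Simone:4.
The maximum is 7, attained only by Miro.

Miro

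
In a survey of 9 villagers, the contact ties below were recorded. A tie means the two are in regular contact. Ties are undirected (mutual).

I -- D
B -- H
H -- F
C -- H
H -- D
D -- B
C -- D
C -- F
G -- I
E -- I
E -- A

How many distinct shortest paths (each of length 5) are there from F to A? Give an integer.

2

The shortest distance is 5. The length-5 paths are: F–C–D–I–E–A; F–H–D–I–E–A.
That gives 2 distinct shortest paths.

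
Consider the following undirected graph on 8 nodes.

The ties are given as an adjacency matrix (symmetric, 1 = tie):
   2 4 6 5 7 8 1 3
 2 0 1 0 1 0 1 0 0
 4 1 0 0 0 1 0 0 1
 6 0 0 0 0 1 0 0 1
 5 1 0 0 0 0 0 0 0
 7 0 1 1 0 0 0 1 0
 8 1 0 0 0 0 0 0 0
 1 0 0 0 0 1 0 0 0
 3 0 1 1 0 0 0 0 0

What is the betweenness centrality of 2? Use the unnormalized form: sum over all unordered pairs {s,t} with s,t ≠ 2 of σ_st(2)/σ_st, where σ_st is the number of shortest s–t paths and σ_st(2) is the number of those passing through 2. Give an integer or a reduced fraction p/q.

Pairs whose geodesics pass through 2 — 4–5: 1; 4–8: 1; 6–5: 2/2; 6–8: 2/2; 5–7: 1; 5–8: 1; 5–1: 1; 5–3: 1; 7–8: 1; 8–1: 1; 8–3: 1.
All other pairs contribute 0.
Summing the contributions gives betweenness(2) = 11.

11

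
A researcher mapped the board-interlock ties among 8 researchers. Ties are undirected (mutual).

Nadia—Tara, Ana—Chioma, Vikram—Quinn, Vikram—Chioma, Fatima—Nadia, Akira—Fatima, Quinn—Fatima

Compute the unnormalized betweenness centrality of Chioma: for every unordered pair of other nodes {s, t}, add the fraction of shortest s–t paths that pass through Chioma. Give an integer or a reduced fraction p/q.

6

Pairs whose geodesics pass through Chioma — Vikram–Ana: 1; Tara–Ana: 1; Ana–Akira: 1; Ana–Quinn: 1; Ana–Nadia: 1; Ana–Fatima: 1.
All other pairs contribute 0.
Summing the contributions gives betweenness(Chioma) = 6.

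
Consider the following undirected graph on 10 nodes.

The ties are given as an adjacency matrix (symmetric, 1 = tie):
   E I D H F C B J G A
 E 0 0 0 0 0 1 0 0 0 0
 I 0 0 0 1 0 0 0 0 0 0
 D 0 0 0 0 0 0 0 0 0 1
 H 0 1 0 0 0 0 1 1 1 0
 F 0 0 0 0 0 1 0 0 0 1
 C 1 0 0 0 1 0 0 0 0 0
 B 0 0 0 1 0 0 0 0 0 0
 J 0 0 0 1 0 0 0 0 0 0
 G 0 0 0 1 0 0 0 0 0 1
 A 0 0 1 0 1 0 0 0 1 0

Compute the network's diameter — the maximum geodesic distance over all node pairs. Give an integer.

6

Eccentricity of each node (its greatest distance to any other): A:3, B:6, C:5, D:4, E:6, F:4, G:4, H:5, I:6, J:6.
The maximum eccentricity is 6, realized for instance by the pair E–I via E – C – F – A – G – H – I. So the diameter is 6.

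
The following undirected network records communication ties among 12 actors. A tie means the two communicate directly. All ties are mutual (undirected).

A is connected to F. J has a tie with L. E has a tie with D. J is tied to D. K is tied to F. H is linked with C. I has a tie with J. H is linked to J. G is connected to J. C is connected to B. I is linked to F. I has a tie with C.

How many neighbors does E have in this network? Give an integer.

1

E is directly tied to D. That is 1 neighbor, so the degree of E is 1.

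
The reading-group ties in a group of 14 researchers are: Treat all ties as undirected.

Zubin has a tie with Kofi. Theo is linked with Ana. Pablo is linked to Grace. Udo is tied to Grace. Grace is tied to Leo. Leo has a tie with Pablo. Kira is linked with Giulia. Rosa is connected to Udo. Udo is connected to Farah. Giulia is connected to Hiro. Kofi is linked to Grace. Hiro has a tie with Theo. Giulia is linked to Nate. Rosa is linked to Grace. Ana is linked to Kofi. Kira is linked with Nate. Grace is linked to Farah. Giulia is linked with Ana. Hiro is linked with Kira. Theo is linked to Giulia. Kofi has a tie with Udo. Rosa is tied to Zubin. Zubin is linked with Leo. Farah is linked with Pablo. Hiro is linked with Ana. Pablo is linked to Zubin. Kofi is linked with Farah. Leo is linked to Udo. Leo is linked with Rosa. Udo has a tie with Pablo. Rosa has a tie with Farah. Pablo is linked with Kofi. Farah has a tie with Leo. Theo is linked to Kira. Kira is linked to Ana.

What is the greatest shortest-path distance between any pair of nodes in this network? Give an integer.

Eccentricity of each node (its greatest distance to any other): Ana:3, Farah:4, Giulia:4, Grace:4, Hiro:4, Kira:4, Kofi:3, Leo:5, Nate:5, Pablo:4, Rosa:5, Theo:4, Udo:4, Zubin:4.
The maximum eccentricity is 5, realized for instance by the pair Rosa–Nate via Rosa – Zubin – Kofi – Ana – Kira – Nate. So the diameter is 5.

5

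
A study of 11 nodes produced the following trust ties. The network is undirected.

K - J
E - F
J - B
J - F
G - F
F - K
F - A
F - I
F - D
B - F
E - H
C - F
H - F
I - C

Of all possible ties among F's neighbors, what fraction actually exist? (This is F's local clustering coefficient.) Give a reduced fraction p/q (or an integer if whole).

F's neighbors: A, B, C, D, E, G, H, I, J, and K (k = 10).
Possible neighbor pairs: C(10,2) = 45. Edges among them: B–J, C–I, E–H, J–K → e = 4.
Clustering(F) = 4/45.

4/45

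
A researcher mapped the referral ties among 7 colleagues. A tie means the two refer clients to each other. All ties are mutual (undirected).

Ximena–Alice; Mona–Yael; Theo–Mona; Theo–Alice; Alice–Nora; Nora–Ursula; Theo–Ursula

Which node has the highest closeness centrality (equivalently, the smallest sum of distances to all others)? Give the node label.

Theo

Farness (sum of distances to all others) for each node — Alice:10, Mona:12, Nora:13, Theo:9, Ursula:12, Ximena:15, Yael:17.
The smallest farness is 9, for Theo, so Theo has the highest closeness.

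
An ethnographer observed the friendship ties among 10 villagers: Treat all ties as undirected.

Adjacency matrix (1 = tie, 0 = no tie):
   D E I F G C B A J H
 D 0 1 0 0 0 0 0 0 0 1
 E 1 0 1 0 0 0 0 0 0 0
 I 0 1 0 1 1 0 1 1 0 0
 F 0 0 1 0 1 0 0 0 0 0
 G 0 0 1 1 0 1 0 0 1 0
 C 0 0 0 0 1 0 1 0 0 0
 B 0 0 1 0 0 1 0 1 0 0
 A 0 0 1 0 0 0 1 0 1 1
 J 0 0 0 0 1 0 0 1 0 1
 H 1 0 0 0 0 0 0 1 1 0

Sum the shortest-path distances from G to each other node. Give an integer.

Distances from G: A:2, B:2, C:1, D:3, E:2, F:1, H:2, I:1, J:1.
Sum = 2 + 2 + 1 + 3 + 2 + 1 + 2 + 1 + 1 = 15.

15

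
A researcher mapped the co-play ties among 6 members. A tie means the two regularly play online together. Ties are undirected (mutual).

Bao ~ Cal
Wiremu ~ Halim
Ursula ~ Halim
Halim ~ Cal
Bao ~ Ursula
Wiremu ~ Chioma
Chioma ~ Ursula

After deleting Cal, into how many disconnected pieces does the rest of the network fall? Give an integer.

1

Cal's neighbors (Bao and Halim) remain reachable from one another through other ties, so the rest of the network stays in one piece.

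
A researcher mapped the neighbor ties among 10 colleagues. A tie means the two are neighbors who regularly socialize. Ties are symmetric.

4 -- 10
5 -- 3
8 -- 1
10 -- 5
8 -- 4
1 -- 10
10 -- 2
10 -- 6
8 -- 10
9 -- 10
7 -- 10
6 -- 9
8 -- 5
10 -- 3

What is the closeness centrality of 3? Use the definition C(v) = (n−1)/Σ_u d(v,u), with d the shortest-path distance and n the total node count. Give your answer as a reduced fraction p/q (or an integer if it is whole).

Distances from 3: 1:2, 2:2, 4:2, 5:1, 6:2, 7:2, 8:2, 9:2, 10:1. Sum = 16.
n = 10, so closeness = 9/16.

9/16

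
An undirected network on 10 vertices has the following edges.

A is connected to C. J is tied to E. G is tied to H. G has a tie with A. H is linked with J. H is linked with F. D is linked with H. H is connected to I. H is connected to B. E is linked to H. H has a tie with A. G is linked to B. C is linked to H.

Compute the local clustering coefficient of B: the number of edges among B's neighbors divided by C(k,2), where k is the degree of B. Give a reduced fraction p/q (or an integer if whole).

B's neighbors: G and H (k = 2).
Possible neighbor pairs: C(2,2) = 1. Edges among them: G–H → e = 1.
Clustering(B) = 1/1.

1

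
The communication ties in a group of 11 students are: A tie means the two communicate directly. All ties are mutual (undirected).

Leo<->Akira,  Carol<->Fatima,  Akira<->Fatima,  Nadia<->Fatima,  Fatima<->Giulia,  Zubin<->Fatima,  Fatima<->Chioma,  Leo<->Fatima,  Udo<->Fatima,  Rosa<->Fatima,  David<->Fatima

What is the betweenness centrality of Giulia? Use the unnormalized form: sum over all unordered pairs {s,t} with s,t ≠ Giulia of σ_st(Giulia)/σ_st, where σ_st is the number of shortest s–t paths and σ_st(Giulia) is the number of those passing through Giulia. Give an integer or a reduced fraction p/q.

0

No shortest path between any pair of other nodes passes through Giulia.
Summing the contributions gives betweenness(Giulia) = 0.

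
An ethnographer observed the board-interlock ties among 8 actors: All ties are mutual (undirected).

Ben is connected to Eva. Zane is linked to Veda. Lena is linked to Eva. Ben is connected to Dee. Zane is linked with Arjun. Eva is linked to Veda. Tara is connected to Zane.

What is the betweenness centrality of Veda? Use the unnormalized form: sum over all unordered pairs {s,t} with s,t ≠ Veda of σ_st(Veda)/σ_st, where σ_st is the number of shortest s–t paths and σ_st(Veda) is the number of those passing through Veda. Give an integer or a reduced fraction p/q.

Pairs whose geodesics pass through Veda — Dee–Tara: 1; Dee–Arjun: 1; Dee–Zane: 1; Ben–Tara: 1; Ben–Arjun: 1; Ben–Zane: 1; Eva–Tara: 1; Eva–Arjun: 1; Eva–Zane: 1; Tara–Lena: 1; Lena–Arjun: 1; Lena–Zane: 1.
All other pairs contribute 0.
Summing the contributions gives betweenness(Veda) = 12.

12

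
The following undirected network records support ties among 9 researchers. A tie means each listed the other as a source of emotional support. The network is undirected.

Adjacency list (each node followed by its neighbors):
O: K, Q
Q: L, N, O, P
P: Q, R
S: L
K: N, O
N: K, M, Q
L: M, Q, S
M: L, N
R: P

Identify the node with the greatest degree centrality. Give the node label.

Degrees — K:2, L:3, M:2, N:3, O:2, P:2, Q:4, R:1, S:1.
The maximum is 4, attained only by Q.

Q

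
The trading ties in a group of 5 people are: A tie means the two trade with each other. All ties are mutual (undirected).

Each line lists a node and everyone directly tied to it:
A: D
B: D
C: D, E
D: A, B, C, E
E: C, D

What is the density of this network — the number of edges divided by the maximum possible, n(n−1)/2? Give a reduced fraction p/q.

1/2

There are 5 edges and 5 nodes, so the maximum possible is C(5,2) = 10.
Density = 5/10 = 1/2.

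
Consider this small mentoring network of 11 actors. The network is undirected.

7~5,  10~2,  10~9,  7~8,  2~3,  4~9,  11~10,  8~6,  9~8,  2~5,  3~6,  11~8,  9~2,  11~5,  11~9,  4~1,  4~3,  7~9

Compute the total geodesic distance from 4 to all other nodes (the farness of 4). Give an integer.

Distances from 4: 1:1, 2:2, 3:1, 5:3, 6:2, 7:2, 8:2, 9:1, 10:2, 11:2.
Sum = 1 + 2 + 1 + 3 + 2 + 2 + 2 + 1 + 2 + 2 = 18.

18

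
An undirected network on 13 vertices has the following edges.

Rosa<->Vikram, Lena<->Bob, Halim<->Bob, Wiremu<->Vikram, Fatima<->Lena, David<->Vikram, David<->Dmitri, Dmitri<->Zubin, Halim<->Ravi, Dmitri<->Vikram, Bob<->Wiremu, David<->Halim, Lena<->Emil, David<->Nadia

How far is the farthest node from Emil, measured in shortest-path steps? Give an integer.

Distances from Emil: Bob:2, David:4, Dmitri:5, Fatima:2, Halim:3, Lena:1, Nadia:5, Ravi:4, Rosa:5, Vikram:4, Wiremu:3, Zubin:6.
The largest is 6 (to Zubin), so the eccentricity of Emil is 6.

6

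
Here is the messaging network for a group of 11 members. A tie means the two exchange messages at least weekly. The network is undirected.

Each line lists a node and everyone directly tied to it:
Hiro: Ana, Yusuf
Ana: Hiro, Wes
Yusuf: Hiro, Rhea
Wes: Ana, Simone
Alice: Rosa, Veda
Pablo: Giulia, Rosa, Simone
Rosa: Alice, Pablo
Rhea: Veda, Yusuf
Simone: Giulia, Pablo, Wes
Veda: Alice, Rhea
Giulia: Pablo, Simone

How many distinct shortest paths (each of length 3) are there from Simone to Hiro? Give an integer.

The shortest distance is 3, and the only length-3 path is Simone–Wes–Ana–Hiro. So there is exactly 1 shortest path.

1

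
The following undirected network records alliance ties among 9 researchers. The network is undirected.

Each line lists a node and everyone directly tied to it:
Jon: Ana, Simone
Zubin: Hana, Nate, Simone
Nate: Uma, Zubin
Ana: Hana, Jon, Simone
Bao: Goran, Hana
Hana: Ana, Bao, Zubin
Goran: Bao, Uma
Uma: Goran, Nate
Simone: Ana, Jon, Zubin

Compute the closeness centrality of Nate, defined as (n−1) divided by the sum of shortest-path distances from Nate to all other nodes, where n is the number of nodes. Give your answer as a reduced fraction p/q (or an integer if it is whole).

8/17

Distances from Nate: Ana:3, Bao:3, Goran:2, Hana:2, Jon:3, Simone:2, Uma:1, Zubin:1. Sum = 17.
n = 9, so closeness = 8/17.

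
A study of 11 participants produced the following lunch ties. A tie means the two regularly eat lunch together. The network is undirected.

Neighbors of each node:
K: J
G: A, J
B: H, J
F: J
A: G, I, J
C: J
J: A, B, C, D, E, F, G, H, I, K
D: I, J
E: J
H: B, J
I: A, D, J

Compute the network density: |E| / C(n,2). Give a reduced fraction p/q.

14/55

There are 14 edges and 11 nodes, so the maximum possible is C(11,2) = 55.
Density = 14/55.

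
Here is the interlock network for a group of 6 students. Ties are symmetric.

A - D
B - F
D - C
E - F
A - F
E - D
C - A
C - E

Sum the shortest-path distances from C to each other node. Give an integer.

Distances from C: A:1, B:3, D:1, E:1, F:2.
Sum = 1 + 3 + 1 + 1 + 2 = 8.

8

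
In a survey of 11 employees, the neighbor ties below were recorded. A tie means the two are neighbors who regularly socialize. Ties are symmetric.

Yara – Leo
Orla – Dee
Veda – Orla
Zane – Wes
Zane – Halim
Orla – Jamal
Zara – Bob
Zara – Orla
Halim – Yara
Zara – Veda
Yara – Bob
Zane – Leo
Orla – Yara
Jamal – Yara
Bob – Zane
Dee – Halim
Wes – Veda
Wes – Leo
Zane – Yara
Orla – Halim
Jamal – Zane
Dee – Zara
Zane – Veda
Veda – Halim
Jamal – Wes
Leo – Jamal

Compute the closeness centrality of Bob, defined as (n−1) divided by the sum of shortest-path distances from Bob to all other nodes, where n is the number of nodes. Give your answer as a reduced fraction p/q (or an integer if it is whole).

10/17

Distances from Bob: Dee:2, Halim:2, Jamal:2, Leo:2, Orla:2, Veda:2, Wes:2, Yara:1, Zane:1, Zara:1. Sum = 17.
n = 11, so closeness = 10/17.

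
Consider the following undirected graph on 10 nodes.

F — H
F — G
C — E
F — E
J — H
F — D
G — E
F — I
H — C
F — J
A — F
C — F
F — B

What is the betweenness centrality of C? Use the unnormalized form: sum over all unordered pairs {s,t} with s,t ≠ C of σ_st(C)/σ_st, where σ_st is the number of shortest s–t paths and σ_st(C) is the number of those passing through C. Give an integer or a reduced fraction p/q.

Pairs whose geodesics pass through C — E–H: 1/2.
All other pairs contribute 0.
Summing the contributions gives betweenness(C) = 1/2.

1/2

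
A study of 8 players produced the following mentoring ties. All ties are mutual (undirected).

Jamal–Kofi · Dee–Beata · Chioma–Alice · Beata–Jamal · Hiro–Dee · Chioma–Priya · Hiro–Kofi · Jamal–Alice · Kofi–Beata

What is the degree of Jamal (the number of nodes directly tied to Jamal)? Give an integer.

Jamal is directly tied to Alice, Beata, and Kofi. That is 3 neighbors, so the degree of Jamal is 3.

3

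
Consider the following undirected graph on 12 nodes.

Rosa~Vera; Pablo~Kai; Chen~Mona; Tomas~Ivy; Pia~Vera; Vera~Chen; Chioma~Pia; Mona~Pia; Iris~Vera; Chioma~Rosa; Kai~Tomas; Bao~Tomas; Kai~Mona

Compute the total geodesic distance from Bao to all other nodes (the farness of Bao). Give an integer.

Distances from Bao: Chen:4, Chioma:5, Iris:6, Ivy:2, Kai:2, Mona:3, Pablo:3, Pia:4, Rosa:6, Tomas:1, Vera:5.
Sum = 4 + 5 + 6 + 2 + 2 + 3 + 3 + 4 + 6 + 1 + 5 = 41.

41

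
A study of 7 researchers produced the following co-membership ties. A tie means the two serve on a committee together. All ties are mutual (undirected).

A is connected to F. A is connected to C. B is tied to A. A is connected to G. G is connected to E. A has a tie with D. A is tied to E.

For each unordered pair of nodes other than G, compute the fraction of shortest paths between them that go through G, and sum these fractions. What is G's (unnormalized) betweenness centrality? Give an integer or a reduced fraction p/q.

0

No shortest path between any pair of other nodes passes through G.
Summing the contributions gives betweenness(G) = 0.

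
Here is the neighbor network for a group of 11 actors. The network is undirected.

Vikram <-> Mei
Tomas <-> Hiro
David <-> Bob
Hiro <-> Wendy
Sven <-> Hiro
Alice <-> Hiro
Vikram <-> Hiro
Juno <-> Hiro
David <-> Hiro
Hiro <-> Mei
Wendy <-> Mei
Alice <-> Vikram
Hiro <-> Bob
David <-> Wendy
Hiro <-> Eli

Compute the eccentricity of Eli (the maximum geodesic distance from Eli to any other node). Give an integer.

2

Distances from Eli: Alice:2, Bob:2, David:2, Hiro:1, Juno:2, Mei:2, Sven:2, Tomas:2, Vikram:2, Wendy:2.
The largest is 2 (to Mei, Wendy, Juno, Vikram, Sven, David, Bob, Tomas, and Alice), so the eccentricity of Eli is 2.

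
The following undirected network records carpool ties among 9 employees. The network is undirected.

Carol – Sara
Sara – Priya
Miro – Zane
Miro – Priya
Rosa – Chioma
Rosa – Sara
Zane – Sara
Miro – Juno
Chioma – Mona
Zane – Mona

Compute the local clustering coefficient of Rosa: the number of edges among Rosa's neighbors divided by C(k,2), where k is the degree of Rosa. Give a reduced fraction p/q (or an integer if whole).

Rosa's neighbors: Chioma and Sara (k = 2).
Possible neighbor pairs: C(2,2) = 1. Edges among them: none → e = 0.
Clustering(Rosa) = 0/1.

0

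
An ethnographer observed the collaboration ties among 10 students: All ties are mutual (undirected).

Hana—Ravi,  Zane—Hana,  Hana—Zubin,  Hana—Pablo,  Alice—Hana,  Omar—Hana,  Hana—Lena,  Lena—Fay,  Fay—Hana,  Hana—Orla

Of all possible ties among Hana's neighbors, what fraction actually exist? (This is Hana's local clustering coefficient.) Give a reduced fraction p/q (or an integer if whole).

1/36

Hana's neighbors: Alice, Fay, Lena, Omar, Orla, Pablo, Ravi, Zane, and Zubin (k = 9).
Possible neighbor pairs: C(9,2) = 36. Edges among them: Fay–Lena → e = 1.
Clustering(Hana) = 1/36.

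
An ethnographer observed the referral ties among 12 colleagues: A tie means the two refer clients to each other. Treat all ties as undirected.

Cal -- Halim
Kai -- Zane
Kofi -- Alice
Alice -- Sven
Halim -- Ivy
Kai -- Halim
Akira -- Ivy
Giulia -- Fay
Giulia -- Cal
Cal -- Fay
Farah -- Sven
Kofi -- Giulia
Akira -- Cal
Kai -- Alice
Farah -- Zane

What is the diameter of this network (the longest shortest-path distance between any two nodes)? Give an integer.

5

Eccentricity of each node (its greatest distance to any other): Akira:5, Alice:4, Cal:4, Farah:5, Fay:5, Giulia:4, Halim:3, Ivy:4, Kai:3, Kofi:4, Sven:5, Zane:4.
The maximum eccentricity is 5, realized for instance by the pair Sven–Akira via Sven – Alice – Kofi – Giulia – Cal – Akira. So the diameter is 5.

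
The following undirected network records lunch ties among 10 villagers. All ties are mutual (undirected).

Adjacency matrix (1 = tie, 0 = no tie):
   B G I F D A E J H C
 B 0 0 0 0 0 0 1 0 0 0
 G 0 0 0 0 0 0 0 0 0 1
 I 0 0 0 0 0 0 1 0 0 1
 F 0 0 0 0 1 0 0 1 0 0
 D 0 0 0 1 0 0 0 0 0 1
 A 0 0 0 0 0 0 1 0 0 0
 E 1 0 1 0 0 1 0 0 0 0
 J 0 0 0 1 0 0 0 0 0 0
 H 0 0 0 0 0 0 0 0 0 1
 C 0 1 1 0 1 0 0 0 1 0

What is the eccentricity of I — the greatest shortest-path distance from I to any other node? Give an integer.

4

Distances from I: A:2, B:2, C:1, D:2, E:1, F:3, G:2, H:2, J:4.
The largest is 4 (to J), so the eccentricity of I is 4.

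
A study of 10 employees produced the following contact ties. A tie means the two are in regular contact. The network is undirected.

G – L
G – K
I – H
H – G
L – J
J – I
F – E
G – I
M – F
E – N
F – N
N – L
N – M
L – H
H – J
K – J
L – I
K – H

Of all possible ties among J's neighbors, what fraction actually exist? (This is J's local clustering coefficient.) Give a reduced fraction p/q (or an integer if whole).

J's neighbors: H, I, K, and L (k = 4).
Possible neighbor pairs: C(4,2) = 6. Edges among them: H–I, H–K, H–L, I–L → e = 4.
Clustering(J) = 4/6 = 2/3.

2/3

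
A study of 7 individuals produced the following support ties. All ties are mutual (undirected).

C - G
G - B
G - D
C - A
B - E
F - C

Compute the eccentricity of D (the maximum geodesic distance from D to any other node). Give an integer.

Distances from D: A:3, B:2, C:2, E:3, F:3, G:1.
The largest is 3 (to A, F, and E), so the eccentricity of D is 3.

3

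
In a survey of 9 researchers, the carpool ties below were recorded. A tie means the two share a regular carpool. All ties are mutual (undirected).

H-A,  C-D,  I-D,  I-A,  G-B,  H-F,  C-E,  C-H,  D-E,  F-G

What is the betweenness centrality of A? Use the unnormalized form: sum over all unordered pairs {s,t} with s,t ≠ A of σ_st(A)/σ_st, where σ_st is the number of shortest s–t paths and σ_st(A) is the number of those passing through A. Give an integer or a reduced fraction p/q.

4

Pairs whose geodesics pass through A — G–I: 1; I–B: 1; I–F: 1; I–H: 1.
All other pairs contribute 0.
Summing the contributions gives betweenness(A) = 4.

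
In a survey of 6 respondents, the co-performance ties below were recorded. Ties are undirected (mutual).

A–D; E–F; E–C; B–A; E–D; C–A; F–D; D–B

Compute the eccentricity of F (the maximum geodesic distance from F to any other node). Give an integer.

Distances from F: A:2, B:2, C:2, D:1, E:1.
The largest is 2 (to C, A, and B), so the eccentricity of F is 2.

2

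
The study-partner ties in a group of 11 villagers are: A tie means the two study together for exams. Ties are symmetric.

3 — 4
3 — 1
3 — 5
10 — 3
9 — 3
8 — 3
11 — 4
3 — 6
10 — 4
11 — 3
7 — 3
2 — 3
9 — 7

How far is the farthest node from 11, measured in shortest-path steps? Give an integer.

Distances from 11: 1:2, 2:2, 3:1, 4:1, 5:2, 6:2, 7:2, 8:2, 9:2, 10:2.
The largest is 2 (to 9, 6, 10, 8, 7, 1, 5, and 2), so the eccentricity of 11 is 2.

2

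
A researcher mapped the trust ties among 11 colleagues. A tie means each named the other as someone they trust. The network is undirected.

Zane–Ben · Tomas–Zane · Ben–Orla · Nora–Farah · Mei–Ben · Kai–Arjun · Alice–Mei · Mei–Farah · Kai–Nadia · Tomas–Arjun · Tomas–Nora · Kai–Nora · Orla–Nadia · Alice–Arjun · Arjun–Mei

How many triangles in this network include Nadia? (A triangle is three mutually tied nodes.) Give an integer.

0

Nadia's neighbors are Kai and Orla, but none of them are tied to each other, so no triangle contains Nadia.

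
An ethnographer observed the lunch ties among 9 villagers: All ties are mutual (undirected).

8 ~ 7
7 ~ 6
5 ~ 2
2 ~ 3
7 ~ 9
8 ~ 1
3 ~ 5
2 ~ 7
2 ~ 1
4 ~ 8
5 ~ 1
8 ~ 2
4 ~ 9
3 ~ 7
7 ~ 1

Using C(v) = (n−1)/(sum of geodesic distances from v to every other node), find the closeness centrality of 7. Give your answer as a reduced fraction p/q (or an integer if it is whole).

Distances from 7: 1:1, 2:1, 3:1, 4:2, 5:2, 6:1, 8:1, 9:1. Sum = 10.
n = 9, so closeness = 8/10 = 4/5.

4/5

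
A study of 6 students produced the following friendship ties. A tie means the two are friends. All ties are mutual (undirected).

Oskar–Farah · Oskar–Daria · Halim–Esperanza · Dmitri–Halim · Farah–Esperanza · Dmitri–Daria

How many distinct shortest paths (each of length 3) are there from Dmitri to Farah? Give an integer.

The shortest distance is 3. The length-3 paths are: Dmitri–Halim–Esperanza–Farah; Dmitri–Daria–Oskar–Farah.
That gives 2 distinct shortest paths.

2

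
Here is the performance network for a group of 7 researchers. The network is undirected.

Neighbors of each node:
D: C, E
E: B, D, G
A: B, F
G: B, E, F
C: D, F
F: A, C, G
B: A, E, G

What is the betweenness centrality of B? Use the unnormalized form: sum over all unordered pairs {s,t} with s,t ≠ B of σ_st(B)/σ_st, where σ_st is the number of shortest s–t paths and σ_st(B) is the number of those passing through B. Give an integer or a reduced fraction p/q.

Pairs whose geodesics pass through B — E–A: 1; G–A: 1/2; A–D: 1/2.
All other pairs contribute 0.
Summing the contributions gives betweenness(B) = 2.

2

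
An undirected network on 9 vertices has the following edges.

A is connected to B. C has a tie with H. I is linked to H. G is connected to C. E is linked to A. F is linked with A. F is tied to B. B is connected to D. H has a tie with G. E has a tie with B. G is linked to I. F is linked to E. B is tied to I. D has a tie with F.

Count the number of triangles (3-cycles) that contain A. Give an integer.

3

A's neighbors: B, E, and F.
Neighbor pairs that are themselves tied: A–B–E; A–B–F; A–E–F. Each forms one triangle with A, for 3 in total.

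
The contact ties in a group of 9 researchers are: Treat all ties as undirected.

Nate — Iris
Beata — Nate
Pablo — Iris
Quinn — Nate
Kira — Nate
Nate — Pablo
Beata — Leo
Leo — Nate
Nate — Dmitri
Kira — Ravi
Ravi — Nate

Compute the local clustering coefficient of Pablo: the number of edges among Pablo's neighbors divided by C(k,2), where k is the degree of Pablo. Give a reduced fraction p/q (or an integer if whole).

1

Pablo's neighbors: Iris and Nate (k = 2).
Possible neighbor pairs: C(2,2) = 1. Edges among them: Iris–Nate → e = 1.
Clustering(Pablo) = 1/1.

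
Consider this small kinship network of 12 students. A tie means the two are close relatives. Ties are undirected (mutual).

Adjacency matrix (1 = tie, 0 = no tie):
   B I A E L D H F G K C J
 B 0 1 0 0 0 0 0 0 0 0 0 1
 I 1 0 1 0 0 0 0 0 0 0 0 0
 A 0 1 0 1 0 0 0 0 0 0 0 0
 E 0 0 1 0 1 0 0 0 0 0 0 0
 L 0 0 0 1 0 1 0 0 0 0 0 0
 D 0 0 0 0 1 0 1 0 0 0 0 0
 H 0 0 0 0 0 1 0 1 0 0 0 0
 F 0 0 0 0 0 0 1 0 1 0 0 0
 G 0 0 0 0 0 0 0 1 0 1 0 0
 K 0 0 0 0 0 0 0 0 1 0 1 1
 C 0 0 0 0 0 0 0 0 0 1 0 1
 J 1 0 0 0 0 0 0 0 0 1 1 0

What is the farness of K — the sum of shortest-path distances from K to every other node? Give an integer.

31

Distances from K: A:4, B:2, C:1, D:4, E:5, F:2, G:1, H:3, I:3, J:1, L:5.
Sum = 4 + 2 + 1 + 4 + 5 + 2 + 1 + 3 + 3 + 1 + 5 = 31.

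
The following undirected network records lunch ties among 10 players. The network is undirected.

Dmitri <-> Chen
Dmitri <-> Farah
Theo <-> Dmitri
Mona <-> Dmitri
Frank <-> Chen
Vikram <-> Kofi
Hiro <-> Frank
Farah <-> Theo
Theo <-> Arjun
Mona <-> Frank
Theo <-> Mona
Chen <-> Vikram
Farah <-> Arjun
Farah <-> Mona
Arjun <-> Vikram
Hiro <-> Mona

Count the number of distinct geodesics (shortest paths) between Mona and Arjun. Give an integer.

2

The shortest distance is 2. The length-2 paths are: Mona–Farah–Arjun; Mona–Theo–Arjun.
That gives 2 distinct shortest paths.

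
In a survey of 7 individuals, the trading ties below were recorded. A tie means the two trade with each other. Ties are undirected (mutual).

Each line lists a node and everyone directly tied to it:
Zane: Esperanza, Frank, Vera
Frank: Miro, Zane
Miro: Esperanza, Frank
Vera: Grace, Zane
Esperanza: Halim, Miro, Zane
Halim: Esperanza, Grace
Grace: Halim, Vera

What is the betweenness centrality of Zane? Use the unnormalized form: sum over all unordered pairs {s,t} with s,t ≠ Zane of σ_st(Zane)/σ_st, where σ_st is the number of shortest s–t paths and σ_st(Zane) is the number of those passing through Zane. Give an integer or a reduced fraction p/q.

5

Pairs whose geodesics pass through Zane — Frank–Esperanza: 1/2; Frank–Halim: 1/2; Frank–Grace: 1; Frank–Vera: 1; Miro–Vera: 2/2; Esperanza–Vera: 1.
All other pairs contribute 0.
Summing the contributions gives betweenness(Zane) = 5.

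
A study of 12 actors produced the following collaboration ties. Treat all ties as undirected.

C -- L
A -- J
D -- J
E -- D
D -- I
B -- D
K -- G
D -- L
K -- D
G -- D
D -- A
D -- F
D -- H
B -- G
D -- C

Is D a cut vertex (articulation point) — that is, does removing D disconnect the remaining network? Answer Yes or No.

Yes

Removing D leaves {C and L} with no path to {B, G, and K}, so the network splits into 7 components. D is a cut vertex.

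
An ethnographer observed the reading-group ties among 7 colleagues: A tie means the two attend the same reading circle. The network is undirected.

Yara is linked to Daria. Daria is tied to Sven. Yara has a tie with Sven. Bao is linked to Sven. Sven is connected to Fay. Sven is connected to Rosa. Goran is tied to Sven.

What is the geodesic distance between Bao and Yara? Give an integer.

2

One shortest route is Bao – Sven – Yara, which uses 2 edges, and Bao and Yara are not directly tied, so nothing shorter exists. So d(Bao,Yara) = 2.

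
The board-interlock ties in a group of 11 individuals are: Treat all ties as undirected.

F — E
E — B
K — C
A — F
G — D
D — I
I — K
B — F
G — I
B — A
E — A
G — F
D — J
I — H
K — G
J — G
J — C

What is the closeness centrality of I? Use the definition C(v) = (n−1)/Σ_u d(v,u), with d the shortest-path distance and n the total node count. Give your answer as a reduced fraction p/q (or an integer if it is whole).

Distances from I: A:3, B:3, C:2, D:1, E:3, F:2, G:1, H:1, J:2, K:1. Sum = 19.
n = 11, so closeness = 10/19.

10/19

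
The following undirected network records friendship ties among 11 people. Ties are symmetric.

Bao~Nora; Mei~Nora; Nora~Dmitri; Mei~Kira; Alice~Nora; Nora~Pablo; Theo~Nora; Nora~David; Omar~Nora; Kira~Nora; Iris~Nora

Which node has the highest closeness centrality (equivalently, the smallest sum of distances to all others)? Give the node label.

Nora

Farness (sum of distances to all others) for each node — Alice:19, Bao:19, David:19, Dmitri:19, Iris:19, Kira:18, Mei:18, Nora:10, Omar:19, Pablo:19, Theo:19.
The smallest farness is 10, for Nora, so Nora has the highest closeness.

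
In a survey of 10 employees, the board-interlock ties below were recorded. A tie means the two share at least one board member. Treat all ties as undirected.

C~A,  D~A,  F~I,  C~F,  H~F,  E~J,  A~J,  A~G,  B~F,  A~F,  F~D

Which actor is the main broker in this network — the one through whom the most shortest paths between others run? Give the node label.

Unnormalized betweenness of each node: A:41/2, B:0, C:0, D:0, E:0, F:43/2, G:0, H:0, I:0, J:8.
F has the largest value, 43/2, making it the main broker — the node through which the most shortest paths run.

F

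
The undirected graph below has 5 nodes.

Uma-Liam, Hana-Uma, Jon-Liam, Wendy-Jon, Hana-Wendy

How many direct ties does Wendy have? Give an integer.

Wendy is directly tied to Hana and Jon. That is 2 neighbors, so the degree of Wendy is 2.

2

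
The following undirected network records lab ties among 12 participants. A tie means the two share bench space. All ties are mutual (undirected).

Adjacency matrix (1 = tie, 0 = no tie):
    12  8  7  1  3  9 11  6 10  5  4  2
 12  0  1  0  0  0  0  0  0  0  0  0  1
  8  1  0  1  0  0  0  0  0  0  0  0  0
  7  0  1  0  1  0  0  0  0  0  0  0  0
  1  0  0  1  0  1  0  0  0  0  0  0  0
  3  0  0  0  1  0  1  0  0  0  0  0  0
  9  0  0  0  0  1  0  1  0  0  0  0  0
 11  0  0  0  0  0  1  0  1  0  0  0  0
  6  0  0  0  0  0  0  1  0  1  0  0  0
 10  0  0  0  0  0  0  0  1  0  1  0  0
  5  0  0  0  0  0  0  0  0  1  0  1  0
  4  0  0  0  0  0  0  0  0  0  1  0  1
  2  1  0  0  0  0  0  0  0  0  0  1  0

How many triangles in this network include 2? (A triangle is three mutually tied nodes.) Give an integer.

2's neighbors are 4 and 12, but none of them are tied to each other, so no triangle contains 2.

0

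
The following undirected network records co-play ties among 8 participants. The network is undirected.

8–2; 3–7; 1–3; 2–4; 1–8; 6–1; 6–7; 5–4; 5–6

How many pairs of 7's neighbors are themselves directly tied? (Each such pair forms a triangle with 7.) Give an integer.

7's neighbors are 3 and 6, but none of them are tied to each other, so no triangle contains 7.

0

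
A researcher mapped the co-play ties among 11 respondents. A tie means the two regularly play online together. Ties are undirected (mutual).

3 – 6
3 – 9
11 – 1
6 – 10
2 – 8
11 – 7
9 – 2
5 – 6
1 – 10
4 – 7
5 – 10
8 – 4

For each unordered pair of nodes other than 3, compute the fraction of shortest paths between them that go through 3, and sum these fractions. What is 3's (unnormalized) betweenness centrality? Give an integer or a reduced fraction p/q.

Pairs whose geodesics pass through 3 — 9–6: 1; 9–5: 1; 9–10: 1; 9–1: 1; 9–11: 1/2; 6–4: 1/2; 6–8: 1; 6–2: 1; 5–8: 1; 5–2: 1; 10–8: 1/2; 10–2: 1; 1–2: 1/2.
All other pairs contribute 0.
Summing the contributions gives betweenness(3) = 11.

11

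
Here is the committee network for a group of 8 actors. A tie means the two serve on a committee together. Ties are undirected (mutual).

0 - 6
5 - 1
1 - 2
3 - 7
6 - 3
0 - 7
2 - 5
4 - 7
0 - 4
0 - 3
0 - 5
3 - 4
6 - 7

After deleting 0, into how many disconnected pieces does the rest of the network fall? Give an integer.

2

Without 0, the remaining ties split the others into: {1, 2, 5}; {3, 4, 6, 7}.
That's 2 separate components.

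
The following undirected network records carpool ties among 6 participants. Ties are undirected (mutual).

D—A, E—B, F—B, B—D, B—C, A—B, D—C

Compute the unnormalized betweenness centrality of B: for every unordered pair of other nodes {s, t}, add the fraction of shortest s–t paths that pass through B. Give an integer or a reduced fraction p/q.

15/2

Pairs whose geodesics pass through B — F–C: 1; F–A: 1; F–D: 1; F–E: 1; C–A: 1/2; C–E: 1; A–E: 1; D–E: 1.
All other pairs contribute 0.
Summing the contributions gives betweenness(B) = 15/2.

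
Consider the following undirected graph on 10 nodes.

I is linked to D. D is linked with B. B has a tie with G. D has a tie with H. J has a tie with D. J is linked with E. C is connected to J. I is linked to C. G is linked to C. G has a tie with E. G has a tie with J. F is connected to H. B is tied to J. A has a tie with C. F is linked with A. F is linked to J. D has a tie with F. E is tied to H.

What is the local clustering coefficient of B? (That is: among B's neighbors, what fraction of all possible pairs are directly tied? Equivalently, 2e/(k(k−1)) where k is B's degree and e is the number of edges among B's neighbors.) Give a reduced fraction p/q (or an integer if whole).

2/3

B's neighbors: D, G, and J (k = 3).
Possible neighbor pairs: C(3,2) = 3. Edges among them: D–J, G–J → e = 2.
Clustering(B) = 2/3.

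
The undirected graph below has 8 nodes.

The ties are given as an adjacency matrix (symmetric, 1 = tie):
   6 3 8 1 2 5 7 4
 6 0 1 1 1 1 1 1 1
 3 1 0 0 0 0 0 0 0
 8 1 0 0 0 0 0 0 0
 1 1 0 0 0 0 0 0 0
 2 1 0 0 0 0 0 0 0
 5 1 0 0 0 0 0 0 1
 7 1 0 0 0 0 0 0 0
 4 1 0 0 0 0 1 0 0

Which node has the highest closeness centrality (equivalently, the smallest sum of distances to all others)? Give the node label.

Farness (sum of distances to all others) for each node — 1:13, 2:13, 3:13, 4:12, 5:12, 6:7, 7:13, 8:13.
The smallest farness is 7, for 6, so 6 has the highest closeness.

6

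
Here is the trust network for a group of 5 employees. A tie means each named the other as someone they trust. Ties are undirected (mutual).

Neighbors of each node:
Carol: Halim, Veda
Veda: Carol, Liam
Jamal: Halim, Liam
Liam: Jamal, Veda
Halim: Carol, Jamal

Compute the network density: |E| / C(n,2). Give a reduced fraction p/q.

1/2

There are 5 edges and 5 nodes, so the maximum possible is C(5,2) = 10.
Density = 5/10 = 1/2.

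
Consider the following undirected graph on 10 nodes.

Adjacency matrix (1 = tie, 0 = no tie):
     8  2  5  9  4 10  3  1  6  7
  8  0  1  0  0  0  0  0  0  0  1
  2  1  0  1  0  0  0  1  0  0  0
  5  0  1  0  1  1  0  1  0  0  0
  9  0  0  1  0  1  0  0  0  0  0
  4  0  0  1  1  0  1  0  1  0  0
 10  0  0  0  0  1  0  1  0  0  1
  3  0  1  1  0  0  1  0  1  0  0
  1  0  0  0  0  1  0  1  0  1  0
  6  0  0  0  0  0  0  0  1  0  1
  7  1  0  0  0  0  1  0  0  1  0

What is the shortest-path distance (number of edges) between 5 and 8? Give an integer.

2

One shortest route is 5 – 2 – 8, which uses 2 edges, and 5 and 8 are not directly tied, so nothing shorter exists. So d(5,8) = 2.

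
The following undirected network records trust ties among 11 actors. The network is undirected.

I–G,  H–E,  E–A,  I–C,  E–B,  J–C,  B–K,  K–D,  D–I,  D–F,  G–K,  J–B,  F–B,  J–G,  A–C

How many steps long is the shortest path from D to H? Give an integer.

One shortest route is D – K – B – E – H, which uses 4 edges, and at distance 3 from D we only reach {A, E, J}, which does not include H. So d(D,H) = 4.

4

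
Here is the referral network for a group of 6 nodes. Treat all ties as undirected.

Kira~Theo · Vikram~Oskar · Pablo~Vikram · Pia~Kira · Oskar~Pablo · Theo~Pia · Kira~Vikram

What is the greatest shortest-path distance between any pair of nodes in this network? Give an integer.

3

Eccentricity of each node (its greatest distance to any other): Kira:2, Oskar:3, Pablo:3, Pia:3, Theo:3, Vikram:2.
The maximum eccentricity is 3, realized for instance by the pair Oskar–Pia via Oskar – Vikram – Kira – Pia. So the diameter is 3.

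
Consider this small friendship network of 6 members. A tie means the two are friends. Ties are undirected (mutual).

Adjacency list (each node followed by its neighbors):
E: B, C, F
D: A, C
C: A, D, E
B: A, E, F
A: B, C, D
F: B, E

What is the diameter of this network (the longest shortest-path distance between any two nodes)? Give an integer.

3

Eccentricity of each node (its greatest distance to any other): A:2, B:2, C:2, D:3, E:2, F:3.
The maximum eccentricity is 3, realized for instance by the pair F–D via F – B – A – D. So the diameter is 3.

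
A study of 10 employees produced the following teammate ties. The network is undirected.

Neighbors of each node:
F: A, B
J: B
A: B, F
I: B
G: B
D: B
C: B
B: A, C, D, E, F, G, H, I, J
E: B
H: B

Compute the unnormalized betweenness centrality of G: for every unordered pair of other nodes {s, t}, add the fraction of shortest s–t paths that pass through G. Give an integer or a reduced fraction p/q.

No shortest path between any pair of other nodes passes through G.
Summing the contributions gives betweenness(G) = 0.

0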